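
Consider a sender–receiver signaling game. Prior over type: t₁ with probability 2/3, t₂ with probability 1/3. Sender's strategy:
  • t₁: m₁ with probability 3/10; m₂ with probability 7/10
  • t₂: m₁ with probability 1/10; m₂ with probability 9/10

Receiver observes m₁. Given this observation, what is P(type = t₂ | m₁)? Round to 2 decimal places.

0.14

P(m₁) = (2/3)·(3/10) + (1/3)·(1/10) = 7/30
P(t₂ | m₁) = ((1/3)·(1/10)) / (7/30) = (1/30) / (7/30) = 1/7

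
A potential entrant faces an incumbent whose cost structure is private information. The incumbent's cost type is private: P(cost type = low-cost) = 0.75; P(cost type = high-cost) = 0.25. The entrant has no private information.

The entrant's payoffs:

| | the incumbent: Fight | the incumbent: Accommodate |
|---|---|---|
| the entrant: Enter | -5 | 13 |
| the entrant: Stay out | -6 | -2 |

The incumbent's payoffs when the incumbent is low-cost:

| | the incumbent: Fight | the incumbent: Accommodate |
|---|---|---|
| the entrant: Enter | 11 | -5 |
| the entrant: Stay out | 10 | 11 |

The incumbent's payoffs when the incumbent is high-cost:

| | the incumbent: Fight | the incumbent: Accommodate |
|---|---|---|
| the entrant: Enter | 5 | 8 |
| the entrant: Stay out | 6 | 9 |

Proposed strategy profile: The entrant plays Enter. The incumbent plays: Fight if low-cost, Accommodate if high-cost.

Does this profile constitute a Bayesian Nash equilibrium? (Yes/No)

Yes

The entrant plays Enter: E[Enter] = 0.75·(-5) + 0.25·(13) = -0.5; E[Stay out] = -5. Best-responding. ✓
The incumbent (cost type low-cost), facing Enter: Fight gives 11, Accommodate gives -5. Proposed Fight is best. ✓
The incumbent (cost type high-cost), facing Enter: Fight gives 5, Accommodate gives 8. Proposed Accommodate is best. ✓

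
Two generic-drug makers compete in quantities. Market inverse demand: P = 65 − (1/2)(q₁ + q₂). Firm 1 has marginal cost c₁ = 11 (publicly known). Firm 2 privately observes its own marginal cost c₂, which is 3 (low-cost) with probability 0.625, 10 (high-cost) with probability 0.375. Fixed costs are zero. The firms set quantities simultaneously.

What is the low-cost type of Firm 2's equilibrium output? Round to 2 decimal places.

Each type of Firm 2 best-responds to q₁; Firm 1 best-responds to the expected q₂ over Firm 2's types.
Firm 2 with cost c maximizes (65 − (1/2)(q₁+q₂) − c)·q₂, giving q₂(c) = (65 − c − (1/2)q₁).
E[c₂] = 0.625·3 + 0.375·10 = 5.625
Firm 1's FOC against E[q₂] yields q₁ = (65 − 2·11 + E[c₂])/(3/2) = (65 − 22 + 5.625)/(3/2) = 32.4167.
q₂(low-cost) = (65 − 3 − (1/2)·32.4167) = 45.7917.

45.79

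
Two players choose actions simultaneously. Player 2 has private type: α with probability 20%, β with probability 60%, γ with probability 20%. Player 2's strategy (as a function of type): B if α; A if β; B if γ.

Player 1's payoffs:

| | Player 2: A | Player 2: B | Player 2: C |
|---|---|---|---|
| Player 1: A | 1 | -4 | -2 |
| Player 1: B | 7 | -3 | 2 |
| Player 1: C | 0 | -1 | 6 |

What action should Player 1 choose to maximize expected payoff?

E[A] = 0.2·(-4) + 0.6·(1) + 0.2·(-4) = -1
E[B] = 0.2·(-3) + 0.6·(7) + 0.2·(-3) = 3
E[C] = 0.2·(-1) + 0.6·(0) + 0.2·(-1) = -0.4
Best response: B (3 is the largest).

B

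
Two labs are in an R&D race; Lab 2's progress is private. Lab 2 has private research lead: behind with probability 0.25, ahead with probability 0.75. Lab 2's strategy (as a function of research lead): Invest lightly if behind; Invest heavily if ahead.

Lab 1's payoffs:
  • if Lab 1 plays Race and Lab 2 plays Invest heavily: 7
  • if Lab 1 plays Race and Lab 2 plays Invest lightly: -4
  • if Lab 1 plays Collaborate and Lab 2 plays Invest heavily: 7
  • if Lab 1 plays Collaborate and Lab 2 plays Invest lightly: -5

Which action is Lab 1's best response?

Race

Compute Lab 1's expected payoff for each action, taking the expectation over Lab 2's type.
E[Race] = 0.25·(-4) + 0.75·(7) = 4.25
E[Collaborate] = 0.25·(-5) + 0.75·(7) = 4
Best response: Race (4.25 is the largest).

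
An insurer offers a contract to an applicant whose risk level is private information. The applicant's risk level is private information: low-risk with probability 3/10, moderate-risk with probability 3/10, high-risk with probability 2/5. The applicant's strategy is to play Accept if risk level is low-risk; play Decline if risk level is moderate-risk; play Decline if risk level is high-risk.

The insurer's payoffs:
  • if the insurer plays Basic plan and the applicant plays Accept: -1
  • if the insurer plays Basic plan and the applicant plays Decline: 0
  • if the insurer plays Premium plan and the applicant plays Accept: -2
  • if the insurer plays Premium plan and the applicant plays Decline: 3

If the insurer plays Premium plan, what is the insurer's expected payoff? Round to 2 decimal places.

1.50

E[Premium plan] = 3/10·(-2) + 3/10·3 + 2/5·3 = (-3/5) + 9/10 + 6/5 = 3/2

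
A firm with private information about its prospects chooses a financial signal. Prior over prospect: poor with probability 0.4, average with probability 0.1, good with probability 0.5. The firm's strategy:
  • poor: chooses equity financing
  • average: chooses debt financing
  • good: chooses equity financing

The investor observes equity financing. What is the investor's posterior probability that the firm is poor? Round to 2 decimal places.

0.44

Apply Bayes' rule using the sender's strategy as the likelihood.
P(equity financing) = 0.4·1 + 0.1·0 + 0.5·1 = 0.9
P(poor | equity financing) = (0.4·1) / 0.9 = 0.4 / 0.9 = 0.444444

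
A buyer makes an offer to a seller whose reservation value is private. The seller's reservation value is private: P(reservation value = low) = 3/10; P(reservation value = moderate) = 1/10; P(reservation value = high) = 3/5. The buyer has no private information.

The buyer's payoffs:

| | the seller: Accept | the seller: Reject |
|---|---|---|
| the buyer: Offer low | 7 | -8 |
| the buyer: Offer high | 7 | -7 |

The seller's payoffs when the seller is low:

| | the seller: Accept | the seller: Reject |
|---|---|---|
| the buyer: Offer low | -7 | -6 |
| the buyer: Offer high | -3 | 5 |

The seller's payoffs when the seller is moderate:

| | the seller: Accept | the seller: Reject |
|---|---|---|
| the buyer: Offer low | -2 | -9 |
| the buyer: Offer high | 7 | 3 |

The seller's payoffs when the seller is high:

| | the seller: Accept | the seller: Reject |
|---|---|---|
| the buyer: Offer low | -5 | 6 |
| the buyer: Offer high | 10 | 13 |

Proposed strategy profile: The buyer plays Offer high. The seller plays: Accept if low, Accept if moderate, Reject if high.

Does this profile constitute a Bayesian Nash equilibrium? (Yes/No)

A profile is a BNE iff every type of every player is best-responding given beliefs about the other side.
The buyer plays Offer high: E[Offer high] = 3/10·(7) + 1/10·(7) + 3/5·(-7) = -7/5; E[Offer low] = -2. Best-responding. ✓
The seller (reservation value low), facing Offer high: Accept gives -3, Reject gives 5. Proposed Accept is not best — profitable deviation exists. ✗
The seller (reservation value moderate), facing Offer high: Accept gives 7, Reject gives 3. Proposed Accept is best. ✓
The seller (reservation value high), facing Offer high: Accept gives 10, Reject gives 13. Proposed Reject is best. ✓

No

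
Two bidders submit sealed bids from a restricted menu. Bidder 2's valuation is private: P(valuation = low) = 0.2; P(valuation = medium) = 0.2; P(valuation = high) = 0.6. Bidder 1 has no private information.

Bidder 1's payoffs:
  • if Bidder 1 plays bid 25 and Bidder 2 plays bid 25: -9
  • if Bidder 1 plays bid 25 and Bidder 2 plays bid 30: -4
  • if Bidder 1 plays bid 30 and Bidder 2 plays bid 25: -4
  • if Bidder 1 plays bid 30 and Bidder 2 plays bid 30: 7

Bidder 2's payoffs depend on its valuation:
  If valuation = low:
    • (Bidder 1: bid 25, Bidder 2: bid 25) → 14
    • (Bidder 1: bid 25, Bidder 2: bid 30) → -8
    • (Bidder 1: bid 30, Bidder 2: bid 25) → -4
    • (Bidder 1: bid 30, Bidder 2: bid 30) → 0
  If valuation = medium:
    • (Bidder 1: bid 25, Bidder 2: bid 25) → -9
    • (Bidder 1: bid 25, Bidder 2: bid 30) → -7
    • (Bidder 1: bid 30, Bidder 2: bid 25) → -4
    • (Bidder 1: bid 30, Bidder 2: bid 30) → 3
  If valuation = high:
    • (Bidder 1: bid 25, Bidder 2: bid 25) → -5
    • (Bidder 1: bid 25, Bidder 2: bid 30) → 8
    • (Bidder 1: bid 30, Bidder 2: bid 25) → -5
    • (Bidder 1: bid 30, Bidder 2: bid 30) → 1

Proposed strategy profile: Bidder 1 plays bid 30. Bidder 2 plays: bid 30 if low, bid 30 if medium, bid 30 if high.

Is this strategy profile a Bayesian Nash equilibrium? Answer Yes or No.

Yes

A profile is a BNE iff every type of every player is best-responding given beliefs about the other side.
Bidder 1 plays bid 30: E[bid 30] = 0.2·(7) + 0.2·(7) + 0.6·(7) = 7; E[bid 25] = -4. Best-responding. ✓
Bidder 2 (valuation low), facing bid 30: bid 25 gives -4, bid 30 gives 0. Proposed bid 30 is best. ✓
Bidder 2 (valuation medium), facing bid 30: bid 25 gives -4, bid 30 gives 3. Proposed bid 30 is best. ✓
Bidder 2 (valuation high), facing bid 30: bid 25 gives -5, bid 30 gives 1. Proposed bid 30 is best. ✓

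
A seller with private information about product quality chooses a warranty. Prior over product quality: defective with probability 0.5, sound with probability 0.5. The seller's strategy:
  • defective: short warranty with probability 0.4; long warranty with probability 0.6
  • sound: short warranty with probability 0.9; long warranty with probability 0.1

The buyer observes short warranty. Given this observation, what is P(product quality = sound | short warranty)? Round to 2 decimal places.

0.69

P(short warranty) = 0.5·0.4 + 0.5·0.9 = 0.65
P(sound | short warranty) = (0.5·0.9) / 0.65 = 0.45 / 0.65 = 0.692308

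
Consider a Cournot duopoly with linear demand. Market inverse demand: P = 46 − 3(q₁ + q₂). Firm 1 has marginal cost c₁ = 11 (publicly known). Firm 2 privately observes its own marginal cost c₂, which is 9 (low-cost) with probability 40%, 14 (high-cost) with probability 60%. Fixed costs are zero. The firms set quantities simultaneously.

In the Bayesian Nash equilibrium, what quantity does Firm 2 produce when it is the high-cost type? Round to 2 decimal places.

Type-c best response for Firm 2: q₂(c) = (46 − c)/6 − q₁/2.
Firm 1 maximizes expected profit; its first-order condition is 46 − 6q₁ − 3E[q₂] − 11 = 0.
Substituting E[q₂] and solving: E[c₂] = 12, so q₁ = (46 − 2·11 + 12)/9 = 4.
q₂(high-cost) = (46 − 14 − 3·4)/6 = 3.33333.

3.33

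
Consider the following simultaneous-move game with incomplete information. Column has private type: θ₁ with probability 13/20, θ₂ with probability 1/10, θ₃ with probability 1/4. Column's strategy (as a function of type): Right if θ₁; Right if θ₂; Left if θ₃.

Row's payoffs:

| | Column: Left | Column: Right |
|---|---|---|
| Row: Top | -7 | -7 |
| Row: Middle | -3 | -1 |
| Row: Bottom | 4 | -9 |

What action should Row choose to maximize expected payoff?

E[Top] = 13/20·(-7) + 1/10·(-7) + 1/4·(-7) = -7
E[Middle] = 13/20·(-1) + 1/10·(-1) + 1/4·(-3) = -3/2
E[Bottom] = 13/20·(-9) + 1/10·(-9) + 1/4·(4) = -23/4
Best response: Middle (-3/2 is the largest).

Middle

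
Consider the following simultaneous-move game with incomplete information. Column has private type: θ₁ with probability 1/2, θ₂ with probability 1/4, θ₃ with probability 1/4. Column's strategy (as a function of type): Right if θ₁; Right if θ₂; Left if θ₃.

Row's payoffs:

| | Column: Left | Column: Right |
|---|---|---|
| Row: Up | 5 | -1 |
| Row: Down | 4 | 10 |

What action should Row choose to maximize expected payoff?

Down

E[Up] = 1/2·(-1) + 1/4·(-1) + 1/4·(5) = 1/2
E[Down] = 1/2·(10) + 1/4·(10) + 1/4·(4) = 17/2
Best response: Down (17/2 is the largest).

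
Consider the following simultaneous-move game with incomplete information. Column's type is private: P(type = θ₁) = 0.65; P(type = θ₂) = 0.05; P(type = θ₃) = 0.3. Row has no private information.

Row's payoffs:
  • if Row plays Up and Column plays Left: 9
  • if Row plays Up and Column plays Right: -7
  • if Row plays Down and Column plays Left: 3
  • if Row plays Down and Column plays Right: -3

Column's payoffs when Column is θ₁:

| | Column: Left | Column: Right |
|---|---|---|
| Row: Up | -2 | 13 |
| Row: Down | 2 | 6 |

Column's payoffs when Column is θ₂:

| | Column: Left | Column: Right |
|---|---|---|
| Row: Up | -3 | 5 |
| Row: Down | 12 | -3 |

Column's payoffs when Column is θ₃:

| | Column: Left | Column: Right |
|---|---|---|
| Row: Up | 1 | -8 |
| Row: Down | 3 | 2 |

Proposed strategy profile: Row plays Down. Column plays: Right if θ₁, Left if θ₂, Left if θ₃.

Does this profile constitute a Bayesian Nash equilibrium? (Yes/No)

A profile is a BNE iff every type of every player is best-responding given beliefs about the other side.
Row plays Down: E[Down] = 0.65·(-3) + 0.05·(3) + 0.3·(3) = -0.9; E[Up] = -1.4. Best-responding. ✓
Column (type θ₁), facing Down: Left gives 2, Right gives 6. Proposed Right is best. ✓
Column (type θ₂), facing Down: Left gives 12, Right gives -3. Proposed Left is best. ✓
Column (type θ₃), facing Down: Left gives 3, Right gives 2. Proposed Left is best. ✓

Yes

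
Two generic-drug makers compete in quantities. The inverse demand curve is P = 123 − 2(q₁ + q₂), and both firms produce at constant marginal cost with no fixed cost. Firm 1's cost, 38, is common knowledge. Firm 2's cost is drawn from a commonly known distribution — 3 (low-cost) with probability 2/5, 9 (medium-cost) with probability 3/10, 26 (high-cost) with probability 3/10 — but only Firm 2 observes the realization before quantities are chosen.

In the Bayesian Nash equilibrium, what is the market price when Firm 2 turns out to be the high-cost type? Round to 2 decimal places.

64.72

Firm 2 with cost c maximizes (123 − 2(q₁+q₂) − c)·q₂, giving q₂(c) = (123 − c − 2q₁)/4.
E[c₂] = 2/5·3 + 3/10·9 + 3/10·26 = 11.7
Firm 1's FOC against E[q₂] yields q₁ = (123 − 2·38 + E[c₂])/6 = (123 − 76 + 11.7)/6 = 9.78333.
q₂(high-cost) = 19.3583, so P = 123 − 2·(9.78333 + 19.3583) = 64.7167.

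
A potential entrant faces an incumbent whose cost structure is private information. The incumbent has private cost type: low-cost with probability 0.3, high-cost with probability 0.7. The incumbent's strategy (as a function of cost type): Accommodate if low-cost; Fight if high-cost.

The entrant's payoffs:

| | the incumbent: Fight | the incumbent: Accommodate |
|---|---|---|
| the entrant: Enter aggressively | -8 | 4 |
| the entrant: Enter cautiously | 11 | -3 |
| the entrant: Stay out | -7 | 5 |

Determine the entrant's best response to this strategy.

Enter cautiously

Compute the entrant's expected payoff for each action, taking the expectation over the incumbent's type.
E[Enter aggressively] = 0.3·(4) + 0.7·(-8) = -4.4
E[Enter cautiously] = 0.3·(-3) + 0.7·(11) = 6.8
E[Stay out] = 0.3·(5) + 0.7·(-7) = -3.4
Best response: Enter cautiously (6.8 is the largest).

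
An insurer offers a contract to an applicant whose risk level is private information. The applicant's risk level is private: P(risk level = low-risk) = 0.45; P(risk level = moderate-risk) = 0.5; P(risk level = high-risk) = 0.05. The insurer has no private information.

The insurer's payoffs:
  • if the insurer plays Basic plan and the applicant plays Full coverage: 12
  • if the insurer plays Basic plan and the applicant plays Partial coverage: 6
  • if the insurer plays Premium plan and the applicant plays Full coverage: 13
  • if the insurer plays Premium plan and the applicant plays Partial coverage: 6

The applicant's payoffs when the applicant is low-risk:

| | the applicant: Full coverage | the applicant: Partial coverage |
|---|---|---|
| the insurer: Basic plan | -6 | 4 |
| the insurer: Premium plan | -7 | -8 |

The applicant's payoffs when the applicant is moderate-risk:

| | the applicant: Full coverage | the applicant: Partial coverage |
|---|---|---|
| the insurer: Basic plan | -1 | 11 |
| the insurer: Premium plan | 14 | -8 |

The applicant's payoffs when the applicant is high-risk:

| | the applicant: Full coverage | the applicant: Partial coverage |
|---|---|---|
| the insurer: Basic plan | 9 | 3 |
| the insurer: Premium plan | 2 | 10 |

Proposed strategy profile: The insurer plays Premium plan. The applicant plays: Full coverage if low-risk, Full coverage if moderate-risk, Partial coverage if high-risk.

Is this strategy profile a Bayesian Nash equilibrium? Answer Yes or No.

Yes

The insurer plays Premium plan: E[Premium plan] = 0.45·(13) + 0.5·(13) + 0.05·(6) = 12.65; E[Basic plan] = 11.7. Best-responding. ✓
The applicant (risk level low-risk), facing Premium plan: Full coverage gives -7, Partial coverage gives -8. Proposed Full coverage is best. ✓
The applicant (risk level moderate-risk), facing Premium plan: Full coverage gives 14, Partial coverage gives -8. Proposed Full coverage is best. ✓
The applicant (risk level high-risk), facing Premium plan: Full coverage gives 2, Partial coverage gives 10. Proposed Partial coverage is best. ✓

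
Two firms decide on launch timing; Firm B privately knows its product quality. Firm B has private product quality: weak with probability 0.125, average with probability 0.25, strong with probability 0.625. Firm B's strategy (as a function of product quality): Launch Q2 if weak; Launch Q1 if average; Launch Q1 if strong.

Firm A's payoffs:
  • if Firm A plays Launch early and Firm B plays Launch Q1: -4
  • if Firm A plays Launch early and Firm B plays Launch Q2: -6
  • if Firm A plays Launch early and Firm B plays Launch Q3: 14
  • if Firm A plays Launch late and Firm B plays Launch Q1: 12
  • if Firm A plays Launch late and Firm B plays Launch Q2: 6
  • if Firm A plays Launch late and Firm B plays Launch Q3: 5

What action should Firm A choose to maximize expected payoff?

E[Launch early] = 0.125·(-6) + 0.25·(-4) + 0.625·(-4) = -4.25
E[Launch late] = 0.125·(6) + 0.25·(12) + 0.625·(12) = 11.25
Best response: Launch late (11.25 is the largest).

Launch late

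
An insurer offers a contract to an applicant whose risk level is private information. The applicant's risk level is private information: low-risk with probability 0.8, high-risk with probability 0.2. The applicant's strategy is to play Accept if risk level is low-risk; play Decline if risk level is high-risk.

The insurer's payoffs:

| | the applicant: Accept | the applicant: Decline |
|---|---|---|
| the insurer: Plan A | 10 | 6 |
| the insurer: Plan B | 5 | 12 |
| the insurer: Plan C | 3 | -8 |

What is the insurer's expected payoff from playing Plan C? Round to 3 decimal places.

0.800

E[Plan C] = 0.8·3 + 0.2·(-8) = 2.4 + (-1.6) = 0.8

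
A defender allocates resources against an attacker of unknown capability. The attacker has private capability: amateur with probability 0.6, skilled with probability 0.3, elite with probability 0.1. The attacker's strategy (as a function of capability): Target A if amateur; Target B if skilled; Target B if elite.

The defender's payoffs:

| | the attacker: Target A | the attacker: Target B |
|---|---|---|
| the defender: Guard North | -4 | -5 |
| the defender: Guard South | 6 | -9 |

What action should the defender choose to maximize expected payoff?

E[Guard North] = 0.6·(-4) + 0.3·(-5) + 0.1·(-5) = -4.4
E[Guard South] = 0.6·(6) + 0.3·(-9) + 0.1·(-9) = 0
Best response: Guard South (0 is the largest).

Guard South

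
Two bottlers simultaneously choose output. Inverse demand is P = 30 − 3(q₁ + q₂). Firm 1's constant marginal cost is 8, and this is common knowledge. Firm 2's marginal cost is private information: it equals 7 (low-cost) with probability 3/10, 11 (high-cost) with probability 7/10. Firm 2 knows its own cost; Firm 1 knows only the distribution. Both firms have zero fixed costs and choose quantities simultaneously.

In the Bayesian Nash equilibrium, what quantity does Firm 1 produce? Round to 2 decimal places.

2.64

Type-c best response for Firm 2: q₂(c) = (30 − c)/6 − q₁/2.
Firm 1 maximizes expected profit; its first-order condition is 30 − 6q₁ − 3E[q₂] − 8 = 0.
Substituting E[q₂] and solving: E[c₂] = 9.8, so q₁ = (30 − 2·8 + 9.8)/9 = 2.64444.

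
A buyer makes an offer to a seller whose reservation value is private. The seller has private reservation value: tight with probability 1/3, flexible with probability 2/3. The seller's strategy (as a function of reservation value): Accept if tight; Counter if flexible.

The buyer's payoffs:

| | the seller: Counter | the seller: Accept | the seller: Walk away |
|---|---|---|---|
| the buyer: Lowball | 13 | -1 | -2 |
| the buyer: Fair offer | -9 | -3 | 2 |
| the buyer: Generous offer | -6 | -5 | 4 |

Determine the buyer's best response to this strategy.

E[Lowball] = 1/3·(-1) + 2/3·(13) = 25/3
E[Fair offer] = 1/3·(-3) + 2/3·(-9) = -7
E[Generous offer] = 1/3·(-5) + 2/3·(-6) = -17/3
Best response: Lowball (25/3 is the largest).

Lowball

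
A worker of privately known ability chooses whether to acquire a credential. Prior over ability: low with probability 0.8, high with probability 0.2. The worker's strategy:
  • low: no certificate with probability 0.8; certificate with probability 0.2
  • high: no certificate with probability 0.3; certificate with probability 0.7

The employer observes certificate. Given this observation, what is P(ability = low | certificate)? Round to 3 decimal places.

0.533

P(certificate) = 0.8·0.2 + 0.2·0.7 = 0.3
P(low | certificate) = (0.8·0.2) / 0.3 = 0.16 / 0.3 = 0.533333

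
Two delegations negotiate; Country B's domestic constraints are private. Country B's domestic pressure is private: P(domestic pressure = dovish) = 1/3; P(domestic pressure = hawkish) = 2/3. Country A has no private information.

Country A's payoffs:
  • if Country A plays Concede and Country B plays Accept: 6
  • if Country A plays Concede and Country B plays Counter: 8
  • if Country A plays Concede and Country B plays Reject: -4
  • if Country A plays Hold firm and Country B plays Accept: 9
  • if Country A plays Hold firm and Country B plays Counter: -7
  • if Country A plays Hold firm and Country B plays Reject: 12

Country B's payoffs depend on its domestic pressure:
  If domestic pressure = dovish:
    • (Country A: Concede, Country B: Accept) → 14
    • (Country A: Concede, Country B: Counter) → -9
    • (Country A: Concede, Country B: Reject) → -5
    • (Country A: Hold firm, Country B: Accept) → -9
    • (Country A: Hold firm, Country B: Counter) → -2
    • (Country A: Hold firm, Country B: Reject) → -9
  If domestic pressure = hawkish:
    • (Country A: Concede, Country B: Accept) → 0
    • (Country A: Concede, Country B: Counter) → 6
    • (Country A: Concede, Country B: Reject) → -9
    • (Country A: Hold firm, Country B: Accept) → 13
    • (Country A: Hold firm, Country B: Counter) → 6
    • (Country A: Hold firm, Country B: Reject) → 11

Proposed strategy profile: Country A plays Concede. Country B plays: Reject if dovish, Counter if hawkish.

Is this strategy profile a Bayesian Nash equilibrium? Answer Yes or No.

Country A plays Concede: E[Concede] = 1/3·(-4) + 2/3·(8) = 4; E[Hold firm] = -2/3. Best-responding. ✓
Country B (domestic pressure dovish), facing Concede: Accept gives 14, Counter gives -9, Reject gives -5. Proposed Reject is not best — profitable deviation exists. ✗
Country B (domestic pressure hawkish), facing Concede: Accept gives 0, Counter gives 6, Reject gives -9. Proposed Counter is best. ✓

No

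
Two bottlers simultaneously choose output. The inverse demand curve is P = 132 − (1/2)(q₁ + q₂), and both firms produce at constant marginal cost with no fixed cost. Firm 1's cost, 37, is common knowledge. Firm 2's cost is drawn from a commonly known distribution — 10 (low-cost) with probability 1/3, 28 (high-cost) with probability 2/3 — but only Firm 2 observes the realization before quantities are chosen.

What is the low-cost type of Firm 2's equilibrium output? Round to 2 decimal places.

95.33

Each type of Firm 2 best-responds to q₁; Firm 1 best-responds to the expected q₂ over Firm 2's types.
Firm 2 with cost c maximizes (132 − (1/2)(q₁+q₂) − c)·q₂, giving q₂(c) = (132 − c − (1/2)q₁).
E[c₂] = 1/3·10 + 2/3·28 = 22
Firm 1's FOC against E[q₂] yields q₁ = (132 − 2·37 + E[c₂])/(3/2) = (132 − 74 + 22)/(3/2) = 53.3333.
q₂(low-cost) = (132 − 10 − (1/2)·53.3333) = 95.3333.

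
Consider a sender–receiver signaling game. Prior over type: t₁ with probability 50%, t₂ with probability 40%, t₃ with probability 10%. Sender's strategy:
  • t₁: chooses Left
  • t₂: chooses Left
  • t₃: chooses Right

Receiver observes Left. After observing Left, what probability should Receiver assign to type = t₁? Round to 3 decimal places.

0.556

P(Left) = 0.5·1 + 0.4·1 + 0.1·0 = 0.9
P(t₁ | Left) = (0.5·1) / 0.9 = 0.5 / 0.9 = 0.555556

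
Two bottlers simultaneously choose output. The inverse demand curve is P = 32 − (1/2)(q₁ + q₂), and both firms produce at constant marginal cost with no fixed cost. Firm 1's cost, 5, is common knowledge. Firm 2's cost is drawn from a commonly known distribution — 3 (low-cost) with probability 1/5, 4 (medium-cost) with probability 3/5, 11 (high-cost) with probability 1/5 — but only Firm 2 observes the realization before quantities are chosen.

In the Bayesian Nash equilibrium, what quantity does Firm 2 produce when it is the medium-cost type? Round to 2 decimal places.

Each type of Firm 2 best-responds to q₁; Firm 1 best-responds to the expected q₂ over Firm 2's types.
Firm 2 with cost c maximizes (32 − (1/2)(q₁+q₂) − c)·q₂, giving q₂(c) = (32 − c − (1/2)q₁).
E[c₂] = 1/5·3 + 3/5·4 + 1/5·11 = 5.2
Firm 1's FOC against E[q₂] yields q₁ = (32 − 2·5 + E[c₂])/(3/2) = (32 − 10 + 5.2)/(3/2) = 18.1333.
q₂(medium-cost) = (32 − 4 − (1/2)·18.1333) = 18.9333.

18.93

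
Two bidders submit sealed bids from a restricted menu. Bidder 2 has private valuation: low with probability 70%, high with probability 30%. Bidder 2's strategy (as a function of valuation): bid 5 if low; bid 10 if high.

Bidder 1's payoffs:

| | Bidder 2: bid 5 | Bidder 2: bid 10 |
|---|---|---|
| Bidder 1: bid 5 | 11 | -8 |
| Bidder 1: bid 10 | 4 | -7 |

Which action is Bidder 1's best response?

bid 5

Compute Bidder 1's expected payoff for each action, taking the expectation over Bidder 2's type.
E[bid 5] = 0.7·(11) + 0.3·(-8) = 5.3
E[bid 10] = 0.7·(4) + 0.3·(-7) = 0.7
Best response: bid 5 (5.3 is the largest).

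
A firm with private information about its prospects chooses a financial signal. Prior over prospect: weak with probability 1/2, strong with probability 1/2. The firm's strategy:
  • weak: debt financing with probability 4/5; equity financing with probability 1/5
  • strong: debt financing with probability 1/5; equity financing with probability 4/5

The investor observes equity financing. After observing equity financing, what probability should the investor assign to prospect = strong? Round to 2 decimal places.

0.80

P(equity financing) = (1/2)·(1/5) + (1/2)·(4/5) = 1/2
P(strong | equity financing) = ((1/2)·(4/5)) / (1/2) = (2/5) / (1/2) = 4/5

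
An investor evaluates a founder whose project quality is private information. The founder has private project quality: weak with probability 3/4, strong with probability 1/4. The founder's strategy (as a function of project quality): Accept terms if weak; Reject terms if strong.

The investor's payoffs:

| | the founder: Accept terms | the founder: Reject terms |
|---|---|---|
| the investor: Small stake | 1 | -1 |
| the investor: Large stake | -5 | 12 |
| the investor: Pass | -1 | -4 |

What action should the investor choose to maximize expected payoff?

E[Small stake] = 3/4·(1) + 1/4·(-1) = 1/2
E[Large stake] = 3/4·(-5) + 1/4·(12) = -3/4
E[Pass] = 3/4·(-1) + 1/4·(-4) = -7/4
Best response: Small stake (1/2 is the largest).

Small stake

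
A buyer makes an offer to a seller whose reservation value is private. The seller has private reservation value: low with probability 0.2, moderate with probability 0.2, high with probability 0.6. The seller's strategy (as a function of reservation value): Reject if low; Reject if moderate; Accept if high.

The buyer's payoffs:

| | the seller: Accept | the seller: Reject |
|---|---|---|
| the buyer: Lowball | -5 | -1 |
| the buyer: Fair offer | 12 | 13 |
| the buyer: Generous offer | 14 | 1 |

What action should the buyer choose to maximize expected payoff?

Compute the buyer's expected payoff for each action, taking the expectation over the seller's type.
E[Lowball] = 0.2·(-1) + 0.2·(-1) + 0.6·(-5) = -3.4
E[Fair offer] = 0.2·(13) + 0.2·(13) + 0.6·(12) = 12.4
E[Generous offer] = 0.2·(1) + 0.2·(1) + 0.6·(14) = 8.8
Best response: Fair offer (12.4 is the largest).

Fair offer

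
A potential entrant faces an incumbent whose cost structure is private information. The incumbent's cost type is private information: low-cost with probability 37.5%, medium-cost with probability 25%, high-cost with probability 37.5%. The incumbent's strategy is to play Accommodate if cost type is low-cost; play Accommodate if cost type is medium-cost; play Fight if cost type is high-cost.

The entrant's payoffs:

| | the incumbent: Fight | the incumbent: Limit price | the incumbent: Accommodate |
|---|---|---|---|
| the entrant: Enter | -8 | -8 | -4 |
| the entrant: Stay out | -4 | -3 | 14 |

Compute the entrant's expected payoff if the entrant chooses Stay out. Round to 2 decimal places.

Take the expectation over the incumbent's cost type, weighting each type's action by its prior probability.
E[Stay out] = 0.375·14 + 0.25·14 + 0.375·(-4) = 5.25 + 3.5 + (-1.5) = 7.25

7.25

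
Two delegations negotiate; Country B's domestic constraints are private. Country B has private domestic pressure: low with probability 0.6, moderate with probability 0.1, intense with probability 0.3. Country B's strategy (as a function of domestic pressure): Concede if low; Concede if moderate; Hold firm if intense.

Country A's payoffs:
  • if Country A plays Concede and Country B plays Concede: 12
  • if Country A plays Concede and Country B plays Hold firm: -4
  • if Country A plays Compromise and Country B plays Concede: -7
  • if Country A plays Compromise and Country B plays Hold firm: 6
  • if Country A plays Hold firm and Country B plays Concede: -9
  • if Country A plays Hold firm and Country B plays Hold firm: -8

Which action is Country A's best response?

Compute Country A's expected payoff for each action, taking the expectation over Country B's type.
E[Concede] = 0.6·(12) + 0.1·(12) + 0.3·(-4) = 7.2
E[Compromise] = 0.6·(-7) + 0.1·(-7) + 0.3·(6) = -3.1
E[Hold firm] = 0.6·(-9) + 0.1·(-9) + 0.3·(-8) = -8.7
Best response: Concede (7.2 is the largest).

Concede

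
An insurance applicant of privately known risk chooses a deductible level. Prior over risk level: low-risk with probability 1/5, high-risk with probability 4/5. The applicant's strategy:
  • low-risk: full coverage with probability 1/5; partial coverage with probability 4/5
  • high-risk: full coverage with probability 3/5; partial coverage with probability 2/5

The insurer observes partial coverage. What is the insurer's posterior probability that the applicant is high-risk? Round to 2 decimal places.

0.67

P(partial coverage) = (1/5)·(4/5) + (4/5)·(2/5) = 12/25
P(high-risk | partial coverage) = ((4/5)·(2/5)) / (12/25) = (8/25) / (12/25) = 2/3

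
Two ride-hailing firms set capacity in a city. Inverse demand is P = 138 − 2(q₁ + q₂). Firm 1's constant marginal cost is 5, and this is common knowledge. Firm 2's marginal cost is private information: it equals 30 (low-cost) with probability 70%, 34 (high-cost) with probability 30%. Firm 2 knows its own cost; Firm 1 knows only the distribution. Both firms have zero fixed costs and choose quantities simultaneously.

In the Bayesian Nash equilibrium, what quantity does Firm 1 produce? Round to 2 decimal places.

26.53

Type-c best response for Firm 2: q₂(c) = (138 − c)/4 − q₁/2.
Firm 1 maximizes expected profit; its first-order condition is 138 − 4q₁ − 2E[q₂] − 5 = 0.
Substituting E[q₂] and solving: E[c₂] = 31.2, so q₁ = (138 − 2·5 + 31.2)/6 = 26.5333.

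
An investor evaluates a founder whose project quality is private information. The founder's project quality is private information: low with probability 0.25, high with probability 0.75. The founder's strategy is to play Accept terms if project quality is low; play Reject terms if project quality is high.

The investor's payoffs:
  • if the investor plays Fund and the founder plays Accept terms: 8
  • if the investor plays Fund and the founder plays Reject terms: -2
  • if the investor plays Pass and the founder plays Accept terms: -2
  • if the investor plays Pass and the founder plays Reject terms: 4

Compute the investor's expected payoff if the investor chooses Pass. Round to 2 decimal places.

E[Pass] = 0.25·(-2) + 0.75·4 = (-0.5) + 3 = 2.5

2.50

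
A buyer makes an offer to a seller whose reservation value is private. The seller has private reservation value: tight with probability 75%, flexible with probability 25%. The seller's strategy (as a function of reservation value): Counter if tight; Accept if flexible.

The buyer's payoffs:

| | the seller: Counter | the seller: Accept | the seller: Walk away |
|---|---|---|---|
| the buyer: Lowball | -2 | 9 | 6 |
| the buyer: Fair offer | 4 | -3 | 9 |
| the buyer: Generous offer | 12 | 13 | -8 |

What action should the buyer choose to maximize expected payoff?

Generous offer

E[Lowball] = 0.75·(-2) + 0.25·(9) = 0.75
E[Fair offer] = 0.75·(4) + 0.25·(-3) = 2.25
E[Generous offer] = 0.75·(12) + 0.25·(13) = 12.25
Best response: Generous offer (12.25 is the largest).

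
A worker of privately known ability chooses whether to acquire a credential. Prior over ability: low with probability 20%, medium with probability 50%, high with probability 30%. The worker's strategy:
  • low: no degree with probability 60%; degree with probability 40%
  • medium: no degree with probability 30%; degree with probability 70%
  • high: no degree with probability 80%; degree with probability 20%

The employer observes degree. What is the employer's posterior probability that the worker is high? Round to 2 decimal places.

Apply Bayes' rule using the sender's strategy as the likelihood.
P(degree) = 0.2·0.4 + 0.5·0.7 + 0.3·0.2 = 0.49
P(high | degree) = (0.3·0.2) / 0.49 = 0.06 / 0.49 = 0.122449

0.12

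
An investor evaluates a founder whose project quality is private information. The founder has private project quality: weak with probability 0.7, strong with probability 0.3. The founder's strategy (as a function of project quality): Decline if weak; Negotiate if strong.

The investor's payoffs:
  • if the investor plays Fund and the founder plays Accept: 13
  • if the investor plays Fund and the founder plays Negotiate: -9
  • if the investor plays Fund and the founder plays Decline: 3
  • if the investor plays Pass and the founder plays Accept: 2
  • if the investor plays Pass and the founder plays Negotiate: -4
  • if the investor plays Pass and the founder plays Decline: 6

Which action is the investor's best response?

Pass

E[Fund] = 0.7·(3) + 0.3·(-9) = -0.6
E[Pass] = 0.7·(6) + 0.3·(-4) = 3
Best response: Pass (3 is the largest).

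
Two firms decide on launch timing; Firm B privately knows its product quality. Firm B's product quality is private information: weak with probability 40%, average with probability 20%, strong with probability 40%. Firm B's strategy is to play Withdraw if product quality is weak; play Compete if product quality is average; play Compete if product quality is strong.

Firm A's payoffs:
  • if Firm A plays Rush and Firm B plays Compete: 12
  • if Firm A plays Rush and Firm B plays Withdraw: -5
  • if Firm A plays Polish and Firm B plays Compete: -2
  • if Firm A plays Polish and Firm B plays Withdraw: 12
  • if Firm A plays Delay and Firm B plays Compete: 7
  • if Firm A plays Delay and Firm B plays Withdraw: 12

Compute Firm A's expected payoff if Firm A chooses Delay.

E[Delay] = 0.4·12 + 0.2·7 + 0.4·7 = 4.8 + 1.4 + 2.8 = 9

9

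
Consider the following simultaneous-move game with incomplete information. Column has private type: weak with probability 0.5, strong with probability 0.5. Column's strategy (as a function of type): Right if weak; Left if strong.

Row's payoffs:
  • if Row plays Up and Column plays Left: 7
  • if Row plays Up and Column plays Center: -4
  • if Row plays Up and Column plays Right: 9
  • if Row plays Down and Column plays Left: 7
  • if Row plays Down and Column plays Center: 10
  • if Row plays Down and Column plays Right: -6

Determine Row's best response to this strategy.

Up

Compute Row's expected payoff for each action, taking the expectation over Column's type.
E[Up] = 0.5·(9) + 0.5·(7) = 8
E[Down] = 0.5·(-6) + 0.5·(7) = 0.5
Best response: Up (8 is the largest).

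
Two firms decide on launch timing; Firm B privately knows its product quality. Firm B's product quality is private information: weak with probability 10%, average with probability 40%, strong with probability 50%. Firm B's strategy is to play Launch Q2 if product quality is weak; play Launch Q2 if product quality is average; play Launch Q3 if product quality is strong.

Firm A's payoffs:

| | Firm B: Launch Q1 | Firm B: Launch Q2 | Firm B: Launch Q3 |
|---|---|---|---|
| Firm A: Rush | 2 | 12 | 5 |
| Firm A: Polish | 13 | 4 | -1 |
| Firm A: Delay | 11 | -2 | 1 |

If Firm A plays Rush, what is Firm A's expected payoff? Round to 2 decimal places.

8.50

Take the expectation over Firm B's product quality, weighting each type's action by its prior probability.
E[Rush] = 0.1·12 + 0.4·12 + 0.5·5 = 1.2 + 4.8 + 2.5 = 8.5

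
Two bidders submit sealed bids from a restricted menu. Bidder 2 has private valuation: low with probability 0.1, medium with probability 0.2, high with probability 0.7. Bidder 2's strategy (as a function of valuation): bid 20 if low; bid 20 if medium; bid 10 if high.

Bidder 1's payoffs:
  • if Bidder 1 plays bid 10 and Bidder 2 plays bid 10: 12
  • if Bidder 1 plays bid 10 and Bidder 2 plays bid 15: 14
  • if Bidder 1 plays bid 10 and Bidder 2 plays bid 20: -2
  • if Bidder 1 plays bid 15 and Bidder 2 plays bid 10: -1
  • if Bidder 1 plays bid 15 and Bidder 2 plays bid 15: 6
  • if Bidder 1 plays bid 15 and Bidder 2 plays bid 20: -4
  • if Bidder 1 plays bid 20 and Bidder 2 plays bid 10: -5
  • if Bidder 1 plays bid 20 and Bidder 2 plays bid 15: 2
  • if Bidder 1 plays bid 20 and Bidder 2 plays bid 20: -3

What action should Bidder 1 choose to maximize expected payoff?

E[bid 10] = 0.1·(-2) + 0.2·(-2) + 0.7·(12) = 7.8
E[bid 15] = 0.1·(-4) + 0.2·(-4) + 0.7·(-1) = -1.9
E[bid 20] = 0.1·(-3) + 0.2·(-3) + 0.7·(-5) = -4.4
Best response: bid 10 (7.8 is the largest).

bid 10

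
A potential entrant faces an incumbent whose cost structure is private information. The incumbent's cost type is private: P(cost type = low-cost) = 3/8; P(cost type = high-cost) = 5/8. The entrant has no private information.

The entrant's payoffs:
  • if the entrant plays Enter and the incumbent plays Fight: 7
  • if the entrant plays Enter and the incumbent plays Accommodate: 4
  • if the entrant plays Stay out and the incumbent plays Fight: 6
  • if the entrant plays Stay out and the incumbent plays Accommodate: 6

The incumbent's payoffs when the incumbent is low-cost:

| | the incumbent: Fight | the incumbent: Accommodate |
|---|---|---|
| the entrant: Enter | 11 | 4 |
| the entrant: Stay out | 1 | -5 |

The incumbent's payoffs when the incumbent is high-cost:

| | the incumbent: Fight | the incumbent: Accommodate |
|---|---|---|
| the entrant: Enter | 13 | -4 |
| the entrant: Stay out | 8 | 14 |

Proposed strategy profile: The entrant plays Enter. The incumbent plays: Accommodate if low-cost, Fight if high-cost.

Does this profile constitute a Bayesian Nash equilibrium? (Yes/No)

A profile is a BNE iff every type of every player is best-responding given beliefs about the other side.
The entrant plays Enter: E[Enter] = 3/8·(4) + 5/8·(7) = 47/8; E[Stay out] = 6. Not best-responding. ✗
The incumbent (cost type low-cost), facing Enter: Fight gives 11, Accommodate gives 4. Proposed Accommodate is not best — profitable deviation exists. ✗
The incumbent (cost type high-cost), facing Enter: Fight gives 13, Accommodate gives -4. Proposed Fight is best. ✓

No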